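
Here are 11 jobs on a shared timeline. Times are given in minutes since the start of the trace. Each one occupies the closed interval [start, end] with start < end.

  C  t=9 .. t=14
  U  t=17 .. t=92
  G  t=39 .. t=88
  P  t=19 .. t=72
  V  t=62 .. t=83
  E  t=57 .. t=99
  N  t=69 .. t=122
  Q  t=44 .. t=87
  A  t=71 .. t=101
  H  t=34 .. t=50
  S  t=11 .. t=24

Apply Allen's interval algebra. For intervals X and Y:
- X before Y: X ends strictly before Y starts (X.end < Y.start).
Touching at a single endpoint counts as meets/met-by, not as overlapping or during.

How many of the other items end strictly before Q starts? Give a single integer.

2

Target Q = [t=44, t=87].
A [t=71, t=101] → overlapped-by → no.
C [t=9, t=14] → before → counts.
E [t=57, t=99] → overlapped-by → no.
G [t=39, t=88] → contains → no.
H [t=34, t=50] → overlaps → no.
N [t=69, t=122] → overlapped-by → no.
P [t=19, t=72] → overlaps → no.
S [t=11, t=24] → before → counts.
U [t=17, t=92] → contains → no.
V [t=62, t=83] → during → no.
Total: 2.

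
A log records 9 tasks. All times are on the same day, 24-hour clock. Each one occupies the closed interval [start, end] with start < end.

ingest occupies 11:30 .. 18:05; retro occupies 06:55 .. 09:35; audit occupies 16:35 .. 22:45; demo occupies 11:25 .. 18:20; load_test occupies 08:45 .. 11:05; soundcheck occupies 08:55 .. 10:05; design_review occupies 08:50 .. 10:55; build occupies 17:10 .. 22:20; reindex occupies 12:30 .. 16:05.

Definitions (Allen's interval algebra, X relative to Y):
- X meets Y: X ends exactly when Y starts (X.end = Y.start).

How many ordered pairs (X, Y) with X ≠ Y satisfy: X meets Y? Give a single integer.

0

Checking all 72 ordered pairs for relation 'meets'; matching pairs in alphabetical order:
No pair satisfies it.
Count: 0.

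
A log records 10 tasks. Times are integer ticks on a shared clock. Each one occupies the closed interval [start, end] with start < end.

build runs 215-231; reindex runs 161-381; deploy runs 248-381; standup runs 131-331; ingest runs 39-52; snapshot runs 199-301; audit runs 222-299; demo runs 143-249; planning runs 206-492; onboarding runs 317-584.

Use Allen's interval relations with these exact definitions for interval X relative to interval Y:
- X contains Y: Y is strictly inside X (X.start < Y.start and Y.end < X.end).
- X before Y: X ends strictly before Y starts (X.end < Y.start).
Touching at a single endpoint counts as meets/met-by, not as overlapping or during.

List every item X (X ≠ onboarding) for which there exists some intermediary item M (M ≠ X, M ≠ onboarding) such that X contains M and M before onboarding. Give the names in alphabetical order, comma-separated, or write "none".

demo, planning, reindex, snapshot, standup

Target onboarding = [317, 584].
Intermediaries M with M before onboarding: audit, build, demo, ingest, snapshot.
Via audit — items with X contains audit: planning, reindex, snapshot, standup.
Via build — items with X contains build: demo, planning, reindex, snapshot, standup.
Via demo — items with X contains demo: standup.
Via ingest — items with X contains ingest: none.
Via snapshot — items with X contains snapshot: reindex, standup.
Union: demo, planning, reindex, snapshot, standup.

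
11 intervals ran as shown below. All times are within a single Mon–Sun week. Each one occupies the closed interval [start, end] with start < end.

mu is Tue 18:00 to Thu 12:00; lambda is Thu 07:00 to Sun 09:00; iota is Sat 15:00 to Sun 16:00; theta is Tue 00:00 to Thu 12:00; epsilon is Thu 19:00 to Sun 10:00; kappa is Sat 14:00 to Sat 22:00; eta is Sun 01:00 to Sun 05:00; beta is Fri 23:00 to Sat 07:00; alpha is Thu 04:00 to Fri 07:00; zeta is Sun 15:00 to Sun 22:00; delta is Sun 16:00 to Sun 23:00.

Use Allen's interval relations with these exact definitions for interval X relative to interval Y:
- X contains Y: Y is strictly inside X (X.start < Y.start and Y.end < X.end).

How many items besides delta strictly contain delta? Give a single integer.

Target delta = [Sun 16:00, Sun 23:00].
alpha [Thu 04:00, Fri 07:00] → before → no.
beta [Fri 23:00, Sat 07:00] → before → no.
epsilon [Thu 19:00, Sun 10:00] → before → no.
eta [Sun 01:00, Sun 05:00] → before → no.
iota [Sat 15:00, Sun 16:00] → meets → no.
kappa [Sat 14:00, Sat 22:00] → before → no.
lambda [Thu 07:00, Sun 09:00] → before → no.
mu [Tue 18:00, Thu 12:00] → before → no.
theta [Tue 00:00, Thu 12:00] → before → no.
zeta [Sun 15:00, Sun 22:00] → overlaps → no.
Total: 0.

0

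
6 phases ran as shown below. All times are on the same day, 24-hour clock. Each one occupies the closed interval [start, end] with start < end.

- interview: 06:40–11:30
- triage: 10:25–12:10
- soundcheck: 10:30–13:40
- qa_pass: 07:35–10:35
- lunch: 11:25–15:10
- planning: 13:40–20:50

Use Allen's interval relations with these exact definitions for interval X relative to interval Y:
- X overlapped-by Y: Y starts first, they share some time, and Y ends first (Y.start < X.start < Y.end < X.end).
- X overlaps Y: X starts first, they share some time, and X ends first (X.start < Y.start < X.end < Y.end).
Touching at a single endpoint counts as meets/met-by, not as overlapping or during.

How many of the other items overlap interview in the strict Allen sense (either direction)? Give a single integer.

Target interview = [06:40, 11:30].
lunch [11:25, 15:10] → overlapped-by → counts.
planning [13:40, 20:50] → after → no.
qa_pass [07:35, 10:35] → during → no.
soundcheck [10:30, 13:40] → overlapped-by → counts.
triage [10:25, 12:10] → overlapped-by → counts.
Total: 3.

3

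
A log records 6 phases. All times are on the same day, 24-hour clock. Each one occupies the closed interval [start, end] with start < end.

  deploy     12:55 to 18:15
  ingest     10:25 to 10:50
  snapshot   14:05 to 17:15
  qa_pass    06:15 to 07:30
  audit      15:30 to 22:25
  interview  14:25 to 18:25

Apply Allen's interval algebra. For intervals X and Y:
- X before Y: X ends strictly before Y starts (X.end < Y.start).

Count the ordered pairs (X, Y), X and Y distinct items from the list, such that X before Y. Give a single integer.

Checking all 30 ordered pairs for relation 'before'; matching pairs in alphabetical order:
(ingest, audit): ingest before audit ✓
(ingest, deploy): ingest before deploy ✓
(ingest, interview): ingest before interview ✓
(ingest, snapshot): ingest before snapshot ✓
(qa_pass, audit): qa_pass before audit ✓
(qa_pass, deploy): qa_pass before deploy ✓
(qa_pass, ingest): qa_pass before ingest ✓
(qa_pass, interview): qa_pass before interview ✓
(qa_pass, snapshot): qa_pass before snapshot ✓
Count: 9.

9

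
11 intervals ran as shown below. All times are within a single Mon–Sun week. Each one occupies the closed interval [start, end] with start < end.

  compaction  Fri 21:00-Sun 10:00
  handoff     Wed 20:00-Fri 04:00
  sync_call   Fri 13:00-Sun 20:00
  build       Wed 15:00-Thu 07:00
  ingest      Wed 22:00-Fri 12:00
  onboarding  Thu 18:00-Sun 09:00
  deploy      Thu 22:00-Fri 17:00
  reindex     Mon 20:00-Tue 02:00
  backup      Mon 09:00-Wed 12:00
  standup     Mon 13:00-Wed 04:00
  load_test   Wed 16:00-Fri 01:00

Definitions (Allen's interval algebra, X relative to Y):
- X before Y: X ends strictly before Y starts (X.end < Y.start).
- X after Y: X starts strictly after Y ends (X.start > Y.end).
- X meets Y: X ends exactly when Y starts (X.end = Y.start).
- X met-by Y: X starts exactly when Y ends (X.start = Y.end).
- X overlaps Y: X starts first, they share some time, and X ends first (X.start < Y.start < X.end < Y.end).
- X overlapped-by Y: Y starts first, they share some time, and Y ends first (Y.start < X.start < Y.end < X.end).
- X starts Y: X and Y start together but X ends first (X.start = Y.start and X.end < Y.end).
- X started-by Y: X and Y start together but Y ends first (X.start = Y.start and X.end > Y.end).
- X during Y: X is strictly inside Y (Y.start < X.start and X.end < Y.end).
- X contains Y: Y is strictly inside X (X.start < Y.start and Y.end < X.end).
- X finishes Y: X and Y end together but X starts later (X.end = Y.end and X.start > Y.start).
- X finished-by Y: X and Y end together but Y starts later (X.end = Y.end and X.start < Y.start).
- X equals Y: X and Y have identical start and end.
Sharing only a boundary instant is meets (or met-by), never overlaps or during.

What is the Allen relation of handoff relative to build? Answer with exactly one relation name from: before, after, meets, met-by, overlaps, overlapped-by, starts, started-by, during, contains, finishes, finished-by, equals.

handoff = [Wed 20:00, Fri 04:00]; build = [Wed 15:00, Thu 07:00].
Compare endpoints: handoff.start > build.start, handoff.start < build.end, handoff.end > build.start, handoff.end > build.end.
That pattern is 'overlapped-by'.

overlapped-by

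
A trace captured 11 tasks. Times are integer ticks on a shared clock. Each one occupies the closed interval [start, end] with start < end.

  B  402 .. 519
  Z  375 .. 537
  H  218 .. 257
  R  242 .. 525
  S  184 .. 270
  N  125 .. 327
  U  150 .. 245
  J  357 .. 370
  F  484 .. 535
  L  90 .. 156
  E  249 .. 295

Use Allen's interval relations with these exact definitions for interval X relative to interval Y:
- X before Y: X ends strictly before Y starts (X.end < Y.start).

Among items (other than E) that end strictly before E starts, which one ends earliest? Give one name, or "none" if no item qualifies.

L

Target E = [249, 295].
B [402, 519] → after → excluded.
F [484, 535] → after → excluded.
H [218, 257] → overlaps → excluded.
J [357, 370] → after → excluded.
L [90, 156] → before → candidate.
N [125, 327] → contains → excluded.
R [242, 525] → contains → excluded.
S [184, 270] → overlaps → excluded.
U [150, 245] → before → candidate.
Z [375, 537] → after → excluded.
Among candidates, earliest end is 156 → L.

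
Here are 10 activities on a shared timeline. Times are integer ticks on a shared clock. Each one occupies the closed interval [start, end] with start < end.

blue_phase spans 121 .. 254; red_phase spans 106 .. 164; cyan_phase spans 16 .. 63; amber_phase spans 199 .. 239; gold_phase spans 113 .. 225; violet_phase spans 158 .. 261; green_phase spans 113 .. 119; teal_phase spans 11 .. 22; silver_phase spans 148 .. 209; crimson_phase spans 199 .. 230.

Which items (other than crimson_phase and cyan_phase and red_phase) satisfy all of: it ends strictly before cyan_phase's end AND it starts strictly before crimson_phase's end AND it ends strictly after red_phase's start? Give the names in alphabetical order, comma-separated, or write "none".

Conditions: its end is strictly before cyan_phase's end (X.end < 63) AND its start is strictly before crimson_phase's end (X.start < 230) AND its end is strictly after red_phase's start (X.end > 106).
amber_phase: end 239 < 63? ✗; start 199 < 230? ✓; end 239 > 106? ✓ → no.
blue_phase: end 254 < 63? ✗; start 121 < 230? ✓; end 254 > 106? ✓ → no.
gold_phase: end 225 < 63? ✗; start 113 < 230? ✓; end 225 > 106? ✓ → no.
green_phase: end 119 < 63? ✗; start 113 < 230? ✓; end 119 > 106? ✓ → no.
silver_phase: end 209 < 63? ✗; start 148 < 230? ✓; end 209 > 106? ✓ → no.
teal_phase: end 22 < 63? ✓; start 11 < 230? ✓; end 22 > 106? ✗ → no.
violet_phase: end 261 < 63? ✗; start 158 < 230? ✓; end 261 > 106? ✓ → no.
Result: none.

none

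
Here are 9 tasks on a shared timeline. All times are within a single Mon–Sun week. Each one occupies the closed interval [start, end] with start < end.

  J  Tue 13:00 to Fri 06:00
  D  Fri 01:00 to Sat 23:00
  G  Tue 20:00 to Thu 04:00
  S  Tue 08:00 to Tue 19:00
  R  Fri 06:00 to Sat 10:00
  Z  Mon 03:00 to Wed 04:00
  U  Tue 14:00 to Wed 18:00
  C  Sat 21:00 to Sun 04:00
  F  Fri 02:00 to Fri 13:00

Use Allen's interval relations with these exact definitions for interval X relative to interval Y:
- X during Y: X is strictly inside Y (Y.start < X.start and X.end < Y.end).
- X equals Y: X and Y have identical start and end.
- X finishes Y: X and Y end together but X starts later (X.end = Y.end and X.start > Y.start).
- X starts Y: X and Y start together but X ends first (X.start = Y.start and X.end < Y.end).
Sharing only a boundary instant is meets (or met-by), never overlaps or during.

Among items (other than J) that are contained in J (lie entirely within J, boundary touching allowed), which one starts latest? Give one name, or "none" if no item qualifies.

G

Target J = [Tue 13:00, Fri 06:00].
C [Sat 21:00, Sun 04:00] → after → excluded.
D [Fri 01:00, Sat 23:00] → overlapped-by → excluded.
F [Fri 02:00, Fri 13:00] → overlapped-by → excluded.
G [Tue 20:00, Thu 04:00] → during → candidate.
R [Fri 06:00, Sat 10:00] → met-by → excluded.
S [Tue 08:00, Tue 19:00] → overlaps → excluded.
U [Tue 14:00, Wed 18:00] → during → candidate.
Z [Mon 03:00, Wed 04:00] → overlaps → excluded.
Among candidates, latest start is Tue 20:00 → G.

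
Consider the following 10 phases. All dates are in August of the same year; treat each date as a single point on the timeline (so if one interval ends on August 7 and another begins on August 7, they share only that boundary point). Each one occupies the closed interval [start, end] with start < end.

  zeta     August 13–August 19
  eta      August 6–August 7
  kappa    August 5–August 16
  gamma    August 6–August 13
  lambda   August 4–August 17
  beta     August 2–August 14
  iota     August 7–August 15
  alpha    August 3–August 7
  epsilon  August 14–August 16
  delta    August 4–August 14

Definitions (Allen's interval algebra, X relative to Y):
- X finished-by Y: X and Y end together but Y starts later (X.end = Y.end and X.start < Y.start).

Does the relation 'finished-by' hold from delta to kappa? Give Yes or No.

No

delta = [August 4, August 14], kappa = [August 5, August 16].
Actual relation of delta to kappa: overlaps.
Asked whether 'finished-by' holds → No.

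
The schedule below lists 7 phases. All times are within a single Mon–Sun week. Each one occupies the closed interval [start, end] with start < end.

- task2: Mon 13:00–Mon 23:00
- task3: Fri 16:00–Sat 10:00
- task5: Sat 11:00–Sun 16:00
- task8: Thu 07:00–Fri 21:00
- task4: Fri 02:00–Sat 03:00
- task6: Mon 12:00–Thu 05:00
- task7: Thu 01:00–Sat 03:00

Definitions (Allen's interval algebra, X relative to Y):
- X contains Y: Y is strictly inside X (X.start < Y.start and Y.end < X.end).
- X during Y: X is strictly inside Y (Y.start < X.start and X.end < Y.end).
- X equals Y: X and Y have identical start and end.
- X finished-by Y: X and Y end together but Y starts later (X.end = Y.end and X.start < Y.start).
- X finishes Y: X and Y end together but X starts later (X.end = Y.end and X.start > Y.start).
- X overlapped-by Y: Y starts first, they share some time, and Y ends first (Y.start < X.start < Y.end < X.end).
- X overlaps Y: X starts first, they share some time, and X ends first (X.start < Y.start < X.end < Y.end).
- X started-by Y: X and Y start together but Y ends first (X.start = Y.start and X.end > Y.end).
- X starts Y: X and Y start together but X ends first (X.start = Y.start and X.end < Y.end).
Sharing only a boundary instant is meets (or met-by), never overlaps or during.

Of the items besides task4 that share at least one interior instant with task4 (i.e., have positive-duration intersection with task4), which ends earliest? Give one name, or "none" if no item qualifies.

task8

Target task4 = [Fri 02:00, Sat 03:00].
task2 [Mon 13:00, Mon 23:00] → before → excluded.
task3 [Fri 16:00, Sat 10:00] → overlapped-by → candidate.
task5 [Sat 11:00, Sun 16:00] → after → excluded.
task6 [Mon 12:00, Thu 05:00] → before → excluded.
task7 [Thu 01:00, Sat 03:00] → finished-by → candidate.
task8 [Thu 07:00, Fri 21:00] → overlaps → candidate.
Among candidates, earliest end is Fri 21:00 → task8.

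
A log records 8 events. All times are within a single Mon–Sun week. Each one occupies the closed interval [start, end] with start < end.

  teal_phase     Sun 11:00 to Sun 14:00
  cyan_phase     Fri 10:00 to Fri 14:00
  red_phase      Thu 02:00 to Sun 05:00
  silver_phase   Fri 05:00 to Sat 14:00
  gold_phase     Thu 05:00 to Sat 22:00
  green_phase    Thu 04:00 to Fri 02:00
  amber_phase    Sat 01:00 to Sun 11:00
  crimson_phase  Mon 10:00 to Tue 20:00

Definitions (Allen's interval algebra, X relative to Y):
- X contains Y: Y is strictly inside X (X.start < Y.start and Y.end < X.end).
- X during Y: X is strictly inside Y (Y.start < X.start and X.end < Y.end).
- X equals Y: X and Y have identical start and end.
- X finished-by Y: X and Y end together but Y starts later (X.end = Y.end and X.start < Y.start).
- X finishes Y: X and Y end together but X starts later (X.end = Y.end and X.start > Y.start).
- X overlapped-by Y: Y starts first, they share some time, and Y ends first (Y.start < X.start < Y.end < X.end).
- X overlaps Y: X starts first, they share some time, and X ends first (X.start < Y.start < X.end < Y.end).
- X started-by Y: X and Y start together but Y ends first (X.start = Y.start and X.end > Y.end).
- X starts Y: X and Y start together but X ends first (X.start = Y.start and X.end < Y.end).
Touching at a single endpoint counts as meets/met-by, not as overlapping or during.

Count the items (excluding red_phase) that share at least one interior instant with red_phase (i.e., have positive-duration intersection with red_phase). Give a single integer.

5

Target red_phase = [Thu 02:00, Sun 05:00].
amber_phase [Sat 01:00, Sun 11:00] → overlapped-by → counts.
crimson_phase [Mon 10:00, Tue 20:00] → before → no.
cyan_phase [Fri 10:00, Fri 14:00] → during → counts.
gold_phase [Thu 05:00, Sat 22:00] → during → counts.
green_phase [Thu 04:00, Fri 02:00] → during → counts.
silver_phase [Fri 05:00, Sat 14:00] → during → counts.
teal_phase [Sun 11:00, Sun 14:00] → after → no.
Total: 5.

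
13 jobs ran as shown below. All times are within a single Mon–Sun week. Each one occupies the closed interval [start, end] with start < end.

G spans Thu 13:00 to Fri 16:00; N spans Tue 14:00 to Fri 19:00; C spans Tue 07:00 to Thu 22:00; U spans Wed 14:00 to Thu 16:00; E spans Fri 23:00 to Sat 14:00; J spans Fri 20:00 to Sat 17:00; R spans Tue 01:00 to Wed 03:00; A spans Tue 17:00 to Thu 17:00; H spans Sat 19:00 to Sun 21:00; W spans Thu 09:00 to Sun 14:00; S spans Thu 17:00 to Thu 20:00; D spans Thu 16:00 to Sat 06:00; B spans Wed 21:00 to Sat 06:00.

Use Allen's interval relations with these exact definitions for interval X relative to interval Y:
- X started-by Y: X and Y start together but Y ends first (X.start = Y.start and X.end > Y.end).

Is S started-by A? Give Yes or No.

No

S = [Thu 17:00, Thu 20:00], A = [Tue 17:00, Thu 17:00].
Actual relation of S to A: met-by.
Asked whether 'started-by' holds → No.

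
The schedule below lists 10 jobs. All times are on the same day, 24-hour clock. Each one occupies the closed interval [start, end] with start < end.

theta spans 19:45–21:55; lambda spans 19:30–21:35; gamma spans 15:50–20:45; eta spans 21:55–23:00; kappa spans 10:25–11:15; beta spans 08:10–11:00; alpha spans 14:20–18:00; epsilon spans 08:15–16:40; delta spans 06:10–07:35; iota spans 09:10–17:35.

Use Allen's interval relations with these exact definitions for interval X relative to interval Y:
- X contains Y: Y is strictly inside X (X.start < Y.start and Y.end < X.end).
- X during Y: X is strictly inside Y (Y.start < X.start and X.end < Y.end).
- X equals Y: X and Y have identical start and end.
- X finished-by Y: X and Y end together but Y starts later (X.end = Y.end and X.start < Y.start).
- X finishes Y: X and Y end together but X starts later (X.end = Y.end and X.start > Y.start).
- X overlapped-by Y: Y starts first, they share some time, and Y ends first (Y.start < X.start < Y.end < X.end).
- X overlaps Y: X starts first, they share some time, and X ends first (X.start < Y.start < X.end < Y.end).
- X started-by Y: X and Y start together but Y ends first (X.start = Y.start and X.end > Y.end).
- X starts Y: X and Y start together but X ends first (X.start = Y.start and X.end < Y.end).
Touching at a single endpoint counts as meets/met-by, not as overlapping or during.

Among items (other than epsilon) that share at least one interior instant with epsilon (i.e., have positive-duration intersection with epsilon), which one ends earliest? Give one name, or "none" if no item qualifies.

beta

Target epsilon = [08:15, 16:40].
alpha [14:20, 18:00] → overlapped-by → candidate.
beta [08:10, 11:00] → overlaps → candidate.
delta [06:10, 07:35] → before → excluded.
eta [21:55, 23:00] → after → excluded.
gamma [15:50, 20:45] → overlapped-by → candidate.
iota [09:10, 17:35] → overlapped-by → candidate.
kappa [10:25, 11:15] → during → candidate.
lambda [19:30, 21:35] → after → excluded.
theta [19:45, 21:55] → after → excluded.
Among candidates, earliest end is 11:00 → beta.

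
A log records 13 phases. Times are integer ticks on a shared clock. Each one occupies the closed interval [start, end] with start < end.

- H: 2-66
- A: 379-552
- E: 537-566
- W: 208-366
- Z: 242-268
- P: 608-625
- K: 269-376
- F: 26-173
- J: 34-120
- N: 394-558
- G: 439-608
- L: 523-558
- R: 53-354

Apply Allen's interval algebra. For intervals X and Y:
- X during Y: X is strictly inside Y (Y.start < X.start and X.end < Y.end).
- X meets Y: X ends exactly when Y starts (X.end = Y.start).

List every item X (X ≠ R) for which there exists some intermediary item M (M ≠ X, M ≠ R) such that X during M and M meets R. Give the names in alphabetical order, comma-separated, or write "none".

Target R = [53, 354].
Intermediaries M with M meets R: none.
Union: none.

none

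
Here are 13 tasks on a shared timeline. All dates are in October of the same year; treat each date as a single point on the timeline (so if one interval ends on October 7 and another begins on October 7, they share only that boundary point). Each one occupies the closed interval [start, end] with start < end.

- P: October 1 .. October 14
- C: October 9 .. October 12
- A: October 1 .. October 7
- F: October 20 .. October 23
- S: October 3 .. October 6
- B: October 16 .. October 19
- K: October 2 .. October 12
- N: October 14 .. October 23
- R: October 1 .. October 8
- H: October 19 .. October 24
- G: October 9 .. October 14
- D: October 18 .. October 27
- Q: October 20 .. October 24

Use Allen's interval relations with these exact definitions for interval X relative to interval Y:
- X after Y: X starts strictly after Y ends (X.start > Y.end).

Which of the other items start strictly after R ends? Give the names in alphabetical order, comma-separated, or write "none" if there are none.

B, C, D, F, G, H, N, Q

Target R = [October 1, October 8].
A [October 1, October 7] → starts → no.
B [October 16, October 19] → after → yes.
C [October 9, October 12] → after → yes.
D [October 18, October 27] → after → yes.
F [October 20, October 23] → after → yes.
G [October 9, October 14] → after → yes.
H [October 19, October 24] → after → yes.
K [October 2, October 12] → overlapped-by → no.
N [October 14, October 23] → after → yes.
P [October 1, October 14] → started-by → no.
Q [October 20, October 24] → after → yes.
S [October 3, October 6] → during → no.
Result: B, C, D, F, G, H, N, Q.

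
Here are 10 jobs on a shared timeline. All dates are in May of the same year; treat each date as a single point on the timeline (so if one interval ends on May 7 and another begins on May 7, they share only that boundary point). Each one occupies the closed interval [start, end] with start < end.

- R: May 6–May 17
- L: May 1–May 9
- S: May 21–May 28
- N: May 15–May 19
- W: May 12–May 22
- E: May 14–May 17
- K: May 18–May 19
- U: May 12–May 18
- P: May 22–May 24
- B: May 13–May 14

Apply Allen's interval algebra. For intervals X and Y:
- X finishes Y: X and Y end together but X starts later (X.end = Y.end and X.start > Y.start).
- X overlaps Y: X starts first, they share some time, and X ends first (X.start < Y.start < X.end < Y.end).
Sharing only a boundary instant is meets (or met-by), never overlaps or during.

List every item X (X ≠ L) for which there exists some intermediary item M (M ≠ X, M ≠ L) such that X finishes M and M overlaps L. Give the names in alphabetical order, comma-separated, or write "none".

none

Target L = [May 1, May 9].
Intermediaries M with M overlaps L: none.
Union: none.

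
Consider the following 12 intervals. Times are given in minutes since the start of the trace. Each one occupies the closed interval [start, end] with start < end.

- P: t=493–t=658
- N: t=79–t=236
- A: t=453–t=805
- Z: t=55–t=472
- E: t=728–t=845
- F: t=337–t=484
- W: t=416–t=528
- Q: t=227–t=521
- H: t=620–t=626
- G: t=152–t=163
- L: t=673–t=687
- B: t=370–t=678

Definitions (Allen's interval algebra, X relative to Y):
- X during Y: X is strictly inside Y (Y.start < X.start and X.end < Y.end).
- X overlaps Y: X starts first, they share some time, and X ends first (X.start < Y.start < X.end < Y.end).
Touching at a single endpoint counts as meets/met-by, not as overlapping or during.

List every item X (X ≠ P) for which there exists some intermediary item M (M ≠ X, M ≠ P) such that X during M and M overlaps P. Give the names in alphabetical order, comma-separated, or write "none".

F

Target P = [t=493, t=658].
Intermediaries M with M overlaps P: Q, W.
Via Q — items with X during Q: F.
Via W — items with X during W: none.
Union: F.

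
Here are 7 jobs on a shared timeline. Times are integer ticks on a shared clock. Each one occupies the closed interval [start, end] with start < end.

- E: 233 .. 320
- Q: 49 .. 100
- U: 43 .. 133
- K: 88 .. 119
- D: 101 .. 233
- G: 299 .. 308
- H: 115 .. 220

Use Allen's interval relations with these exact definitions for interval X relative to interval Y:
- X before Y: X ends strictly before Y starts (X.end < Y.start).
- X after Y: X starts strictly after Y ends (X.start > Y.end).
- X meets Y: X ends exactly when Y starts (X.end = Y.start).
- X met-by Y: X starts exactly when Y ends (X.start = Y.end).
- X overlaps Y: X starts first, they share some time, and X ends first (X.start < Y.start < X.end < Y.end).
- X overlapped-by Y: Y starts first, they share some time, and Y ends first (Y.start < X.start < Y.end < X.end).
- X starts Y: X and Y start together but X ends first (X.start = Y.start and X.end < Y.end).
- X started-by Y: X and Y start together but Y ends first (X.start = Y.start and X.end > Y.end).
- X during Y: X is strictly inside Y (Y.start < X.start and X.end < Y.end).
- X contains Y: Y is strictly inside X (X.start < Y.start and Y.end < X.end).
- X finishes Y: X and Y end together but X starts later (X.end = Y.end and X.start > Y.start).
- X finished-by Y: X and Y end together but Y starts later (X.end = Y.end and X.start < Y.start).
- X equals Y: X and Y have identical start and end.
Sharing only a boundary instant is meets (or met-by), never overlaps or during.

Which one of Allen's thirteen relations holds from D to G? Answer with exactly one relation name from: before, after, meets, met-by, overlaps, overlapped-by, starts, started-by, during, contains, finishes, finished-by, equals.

before

D = [101, 233]; G = [299, 308].
Compare endpoints: D.start < G.start, D.start < G.end, D.end < G.start, D.end < G.end.
That pattern is 'before'.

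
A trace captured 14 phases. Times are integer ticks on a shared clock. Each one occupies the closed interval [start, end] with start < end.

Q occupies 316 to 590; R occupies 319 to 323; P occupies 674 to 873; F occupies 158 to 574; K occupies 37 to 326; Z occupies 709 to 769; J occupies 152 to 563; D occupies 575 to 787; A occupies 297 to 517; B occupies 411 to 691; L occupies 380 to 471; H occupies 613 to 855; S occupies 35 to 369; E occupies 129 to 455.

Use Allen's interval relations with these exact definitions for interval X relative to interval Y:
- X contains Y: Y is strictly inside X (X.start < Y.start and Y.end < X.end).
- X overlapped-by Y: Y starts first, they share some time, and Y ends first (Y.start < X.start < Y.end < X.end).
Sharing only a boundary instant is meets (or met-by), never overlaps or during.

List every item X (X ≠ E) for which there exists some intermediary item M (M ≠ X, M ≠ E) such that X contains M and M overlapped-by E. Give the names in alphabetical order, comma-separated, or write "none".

Target E = [129, 455].
Intermediaries M with M overlapped-by E: A, B, F, J, L, Q.
Via A — items with X contains A: F, J.
Via B — items with X contains B: none.
Via F — items with X contains F: none.
Via J — items with X contains J: none.
Via L — items with X contains L: A, F, J, Q.
Via Q — items with X contains Q: none.
Union: A, F, J, Q.

A, F, J, Q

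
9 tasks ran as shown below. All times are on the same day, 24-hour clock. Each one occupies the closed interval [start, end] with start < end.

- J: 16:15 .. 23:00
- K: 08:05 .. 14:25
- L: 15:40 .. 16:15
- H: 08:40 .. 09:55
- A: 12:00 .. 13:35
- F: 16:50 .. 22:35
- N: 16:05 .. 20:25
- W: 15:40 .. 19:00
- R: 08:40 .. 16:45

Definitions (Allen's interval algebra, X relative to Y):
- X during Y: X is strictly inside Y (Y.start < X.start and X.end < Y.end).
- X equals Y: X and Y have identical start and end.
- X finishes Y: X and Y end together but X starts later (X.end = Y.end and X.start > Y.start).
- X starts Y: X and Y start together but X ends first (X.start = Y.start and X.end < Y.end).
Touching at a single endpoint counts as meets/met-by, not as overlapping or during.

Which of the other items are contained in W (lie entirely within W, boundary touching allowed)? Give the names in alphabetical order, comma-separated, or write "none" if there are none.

L

Target W = [15:40, 19:00].
A [12:00, 13:35] → before → no.
F [16:50, 22:35] → overlapped-by → no.
H [08:40, 09:55] → before → no.
J [16:15, 23:00] → overlapped-by → no.
K [08:05, 14:25] → before → no.
L [15:40, 16:15] → starts → yes.
N [16:05, 20:25] → overlapped-by → no.
R [08:40, 16:45] → overlaps → no.
Result: L.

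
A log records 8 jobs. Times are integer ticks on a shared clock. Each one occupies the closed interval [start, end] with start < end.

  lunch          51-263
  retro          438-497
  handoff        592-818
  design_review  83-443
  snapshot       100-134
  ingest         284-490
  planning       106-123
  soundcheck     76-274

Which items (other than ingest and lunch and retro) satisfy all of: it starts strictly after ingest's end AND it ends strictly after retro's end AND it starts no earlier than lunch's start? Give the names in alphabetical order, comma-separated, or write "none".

handoff

Conditions: its start is strictly after ingest's end (X.start > 490) AND its end is strictly after retro's end (X.end > 497) AND its start is no earlier than lunch's start (X.start >= 51).
design_review: start 83 > 490? ✗; end 443 > 497? ✗; start 83 >= 51? ✓ → no.
handoff: start 592 > 490? ✓; end 818 > 497? ✓; start 592 >= 51? ✓ → yes.
planning: start 106 > 490? ✗; end 123 > 497? ✗; start 106 >= 51? ✓ → no.
snapshot: start 100 > 490? ✗; end 134 > 497? ✗; start 100 >= 51? ✓ → no.
soundcheck: start 76 > 490? ✗; end 274 > 497? ✗; start 76 >= 51? ✓ → no.
Result: handoff.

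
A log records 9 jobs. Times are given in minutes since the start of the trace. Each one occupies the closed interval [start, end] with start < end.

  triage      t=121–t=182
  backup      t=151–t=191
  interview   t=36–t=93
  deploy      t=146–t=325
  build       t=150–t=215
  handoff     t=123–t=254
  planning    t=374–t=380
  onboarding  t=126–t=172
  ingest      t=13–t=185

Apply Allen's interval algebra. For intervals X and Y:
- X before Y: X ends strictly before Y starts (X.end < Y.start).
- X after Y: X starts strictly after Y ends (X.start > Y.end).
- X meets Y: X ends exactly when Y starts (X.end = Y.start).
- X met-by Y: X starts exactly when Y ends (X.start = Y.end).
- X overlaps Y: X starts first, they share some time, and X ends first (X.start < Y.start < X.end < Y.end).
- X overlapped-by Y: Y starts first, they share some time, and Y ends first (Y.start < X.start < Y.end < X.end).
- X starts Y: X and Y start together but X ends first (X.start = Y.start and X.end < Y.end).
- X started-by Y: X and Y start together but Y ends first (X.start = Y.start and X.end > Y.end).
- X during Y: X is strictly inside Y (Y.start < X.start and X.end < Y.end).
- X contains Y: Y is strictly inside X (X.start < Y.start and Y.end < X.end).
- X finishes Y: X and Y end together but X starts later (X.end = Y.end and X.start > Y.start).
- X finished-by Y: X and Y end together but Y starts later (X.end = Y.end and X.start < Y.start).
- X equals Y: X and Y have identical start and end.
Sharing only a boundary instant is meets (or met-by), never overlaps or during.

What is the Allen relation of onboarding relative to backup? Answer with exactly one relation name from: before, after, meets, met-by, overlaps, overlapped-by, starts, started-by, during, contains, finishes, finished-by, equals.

onboarding = [t=126, t=172]; backup = [t=151, t=191].
Compare endpoints: onboarding.start < backup.start, onboarding.start < backup.end, onboarding.end > backup.start, onboarding.end < backup.end.
That pattern is 'overlaps'.

overlaps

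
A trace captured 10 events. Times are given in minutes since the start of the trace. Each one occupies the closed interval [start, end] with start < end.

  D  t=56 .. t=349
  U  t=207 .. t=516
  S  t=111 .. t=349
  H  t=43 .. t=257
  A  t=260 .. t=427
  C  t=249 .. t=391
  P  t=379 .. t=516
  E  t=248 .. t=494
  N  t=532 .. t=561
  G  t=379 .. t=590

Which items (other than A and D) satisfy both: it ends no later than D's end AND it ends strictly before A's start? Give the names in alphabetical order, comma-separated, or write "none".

H

Conditions: its end is no later than D's end (X.end <= t=349) AND its end is strictly before A's start (X.end < t=260).
C: end t=391 <= t=349? ✗; end t=391 < t=260? ✗ → no.
E: end t=494 <= t=349? ✗; end t=494 < t=260? ✗ → no.
G: end t=590 <= t=349? ✗; end t=590 < t=260? ✗ → no.
H: end t=257 <= t=349? ✓; end t=257 < t=260? ✓ → yes.
N: end t=561 <= t=349? ✗; end t=561 < t=260? ✗ → no.
P: end t=516 <= t=349? ✗; end t=516 < t=260? ✗ → no.
S: end t=349 <= t=349? ✓; end t=349 < t=260? ✗ → no.
U: end t=516 <= t=349? ✗; end t=516 < t=260? ✗ → no.
Result: H.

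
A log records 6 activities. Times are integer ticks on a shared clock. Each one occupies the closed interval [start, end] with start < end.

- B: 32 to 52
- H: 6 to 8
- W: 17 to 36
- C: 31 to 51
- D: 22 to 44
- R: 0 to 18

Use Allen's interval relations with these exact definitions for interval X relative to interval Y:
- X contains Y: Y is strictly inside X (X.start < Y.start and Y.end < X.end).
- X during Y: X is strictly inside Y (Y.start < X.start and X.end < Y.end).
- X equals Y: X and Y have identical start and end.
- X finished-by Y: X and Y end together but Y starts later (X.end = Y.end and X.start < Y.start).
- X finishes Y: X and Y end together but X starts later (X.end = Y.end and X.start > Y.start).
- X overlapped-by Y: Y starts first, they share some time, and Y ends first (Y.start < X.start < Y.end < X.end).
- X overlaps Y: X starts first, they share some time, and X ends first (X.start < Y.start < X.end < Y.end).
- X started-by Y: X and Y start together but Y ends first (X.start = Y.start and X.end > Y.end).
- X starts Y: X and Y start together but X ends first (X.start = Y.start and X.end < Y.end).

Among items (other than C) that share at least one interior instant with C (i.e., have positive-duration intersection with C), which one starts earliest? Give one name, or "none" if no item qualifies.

W

Target C = [31, 51].
B [32, 52] → overlapped-by → candidate.
D [22, 44] → overlaps → candidate.
H [6, 8] → before → excluded.
R [0, 18] → before → excluded.
W [17, 36] → overlaps → candidate.
Among candidates, earliest start is 17 → W.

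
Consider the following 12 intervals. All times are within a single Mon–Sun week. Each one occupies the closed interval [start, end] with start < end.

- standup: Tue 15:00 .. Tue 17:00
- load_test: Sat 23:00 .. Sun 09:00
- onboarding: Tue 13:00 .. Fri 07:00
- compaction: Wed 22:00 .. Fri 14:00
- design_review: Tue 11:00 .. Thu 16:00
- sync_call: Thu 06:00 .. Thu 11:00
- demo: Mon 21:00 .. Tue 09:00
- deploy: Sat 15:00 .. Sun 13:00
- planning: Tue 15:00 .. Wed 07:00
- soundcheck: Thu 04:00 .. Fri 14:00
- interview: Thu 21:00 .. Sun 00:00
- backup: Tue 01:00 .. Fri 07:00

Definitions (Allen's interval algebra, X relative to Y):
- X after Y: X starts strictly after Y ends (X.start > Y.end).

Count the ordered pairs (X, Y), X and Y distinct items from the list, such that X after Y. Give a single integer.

36

Checking all 132 ordered pairs for relation 'after'; matching pairs in alphabetical order:
(compaction, demo): compaction after demo ✓
(compaction, planning): compaction after planning ✓
(compaction, standup): compaction after standup ✓
(deploy, backup): deploy after backup ✓
(deploy, compaction): deploy after compaction ✓
(deploy, demo): deploy after demo ✓
(deploy, design_review): deploy after design_review ✓
(deploy, onboarding): deploy after onboarding ✓
(deploy, planning): deploy after planning ✓
(deploy, soundcheck): deploy after soundcheck ✓
(deploy, standup): deploy after standup ✓
(deploy, sync_call): deploy after sync_call ✓
(design_review, demo): design_review after demo ✓
(interview, demo): interview after demo ✓
(interview, design_review): interview after design_review ✓
(interview, planning): interview after planning ✓
(interview, standup): interview after standup ✓
(interview, sync_call): interview after sync_call ✓
(load_test, backup): load_test after backup ✓
(load_test, compaction): load_test after compaction ✓
(load_test, demo): load_test after demo ✓
(load_test, design_review): load_test after design_review ✓
(load_test, onboarding): load_test after onboarding ✓
(load_test, planning): load_test after planning ✓
... plus 12 further pairs not listed.
Count: 36.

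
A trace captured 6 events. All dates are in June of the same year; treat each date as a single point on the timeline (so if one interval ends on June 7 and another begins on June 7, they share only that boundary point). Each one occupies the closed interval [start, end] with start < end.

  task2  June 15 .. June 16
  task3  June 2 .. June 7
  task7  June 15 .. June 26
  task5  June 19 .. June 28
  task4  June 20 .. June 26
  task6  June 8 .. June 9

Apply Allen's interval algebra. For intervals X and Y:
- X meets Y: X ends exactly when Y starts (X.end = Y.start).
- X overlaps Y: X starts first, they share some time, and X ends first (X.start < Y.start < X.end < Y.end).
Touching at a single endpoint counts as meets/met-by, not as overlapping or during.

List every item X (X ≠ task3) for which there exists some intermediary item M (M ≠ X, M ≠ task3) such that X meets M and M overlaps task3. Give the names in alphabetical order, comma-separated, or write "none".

none

Target task3 = [June 2, June 7].
Intermediaries M with M overlaps task3: none.
Union: none.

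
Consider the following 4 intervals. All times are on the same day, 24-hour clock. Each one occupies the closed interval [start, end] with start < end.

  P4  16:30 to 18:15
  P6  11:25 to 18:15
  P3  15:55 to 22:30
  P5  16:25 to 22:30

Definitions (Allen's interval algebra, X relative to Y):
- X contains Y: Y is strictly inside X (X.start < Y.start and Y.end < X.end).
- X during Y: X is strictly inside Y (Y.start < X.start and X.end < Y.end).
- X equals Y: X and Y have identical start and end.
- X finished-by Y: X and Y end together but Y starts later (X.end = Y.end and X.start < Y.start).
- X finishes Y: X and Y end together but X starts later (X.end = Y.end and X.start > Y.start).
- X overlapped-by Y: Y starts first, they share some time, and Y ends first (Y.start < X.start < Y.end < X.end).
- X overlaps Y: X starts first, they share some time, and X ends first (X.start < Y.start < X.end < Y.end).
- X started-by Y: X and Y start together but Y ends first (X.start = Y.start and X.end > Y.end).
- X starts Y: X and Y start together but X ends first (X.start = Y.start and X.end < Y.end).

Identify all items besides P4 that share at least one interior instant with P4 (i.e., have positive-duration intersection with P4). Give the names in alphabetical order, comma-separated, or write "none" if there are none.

P3, P5, P6

Target P4 = [16:30, 18:15].
P3 [15:55, 22:30] → contains → yes.
P5 [16:25, 22:30] → contains → yes.
P6 [11:25, 18:15] → finished-by → yes.
Result: P3, P5, P6.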